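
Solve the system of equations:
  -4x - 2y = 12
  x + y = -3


Using Cramer's rule:
Determinant D = (-4)(1) - (1)(-2) = -4 + 2 = -2
Dx = (12)(1) - (-3)(-2) = 12 - 6 = 6
Dy = (-4)(-3) - (1)(12) = 12 - 12 = 0
x = Dx/D = 6/-2 = -3
y = Dy/D = 0/-2 = 0

x = -3, y = 0


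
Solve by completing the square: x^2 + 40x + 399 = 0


Start: x^2 + 40x + 399 = 0
Move constant: x^2 + 40x = -399
Half of 40 is 20, squared is 400
Add 400 to both sides: x^2 + 40x + 400 = 1
(x + 20)^2 = 1
x + 20 = ±1
x = -20 + 1 = -19 or x = -20 - 1 = -21

x = -21, x = -19


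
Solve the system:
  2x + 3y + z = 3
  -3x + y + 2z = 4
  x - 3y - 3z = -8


Using Cramer's rule. Expand each determinant along the first row.
D  = 2*[1*(-3) - 2*(-3)] - 3*[(-3)*(-3) - 2*1] + 1*[(-3)*(-3) - 1*1]
  = 2*(3) - 3*(7) + 1*(8) = -7
Dx = 3*[1*(-3) - 2*(-3)] - 3*[4*(-3) - 2*(-8)] + 1*[4*(-3) - 1*(-8)]
  = 3*(3) - 3*(4) + 1*(-4) = -7
Dy = 2*[4*(-3) - 2*(-8)] - 3*[(-3)*(-3) - 2*1] + 1*[(-3)*(-8) - 4*1]
  = 2*(4) - 3*(7) + 1*(20) = 7
Dz = 2*[1*(-8) - 4*(-3)] - 3*[(-3)*(-8) - 4*1] + 3*[(-3)*(-3) - 1*1]
  = 2*(4) - 3*(20) + 3*(8) = -28
x = Dx/D = -7/-7 = 1, y = Dy/D = 7/-7 = -1, z = Dz/D = -28/-7 = 4
Check eq1: (2)(1) + (3)(-1) + (1)(4) = 3 = 3 ✓
Check eq2: (-3)(1) + (1)(-1) + (2)(4) = 4 = 4 ✓
Check eq3: (1)(1) + (-3)(-1) + (-3)(4) = -8 = -8 ✓

x = 1, y = -1, z = 4


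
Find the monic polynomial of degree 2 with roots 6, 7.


A monic polynomial with roots 6, 7 is:
p(x) = (x - 6)(x - 7)
After multiplying by (x - 6): x - 6
After multiplying by (x - 7): x^2 - 13x + 42

x^2 - 13x + 42


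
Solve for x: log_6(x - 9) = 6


Convert to exponential form: x - 9 = 6^6 = 46656
x = 46656 + 9 = 46665
Check: log_6(46665 - 9) = log_6(46656) = log_6(46656) = 6 ✓

x = 46665


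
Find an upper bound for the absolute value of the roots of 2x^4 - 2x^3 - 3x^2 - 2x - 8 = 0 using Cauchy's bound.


Cauchy's bound: all roots r satisfy |r| <= 1 + max(|a_i/a_n|) for i = 0,...,n-1
where a_n is the leading coefficient.

Coefficients: [2, -2, -3, -2, -8]
Leading coefficient a_n = 2
Ratios |a_i/a_n|: 1, 3/2, 1, 4
Maximum ratio: 4
Cauchy's bound: |r| <= 1 + 4 = 5

Upper bound = 5


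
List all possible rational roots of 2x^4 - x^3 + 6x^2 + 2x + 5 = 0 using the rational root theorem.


Rational root theorem: possible roots are ±p/q where:
  p divides the constant term (5): p ∈ {1, 5}
  q divides the leading coefficient (2): q ∈ {1, 2}

All possible rational roots: -5, -5/2, -1, -1/2, 1/2, 1, 5/2, 5

-5, -5/2, -1, -1/2, 1/2, 1, 5/2, 5


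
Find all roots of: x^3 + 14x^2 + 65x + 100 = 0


Let p(x) = x^3 + 14x^2 + 65x + 100. By the rational root theorem (leading coefficient 1), any rational root is an integer divisor of 100: try ±1, ±2, ... in turn.
Test x = 1: value = 180 ≠ 0.
Test x = -1: value = 48 ≠ 0.
Test x = 2: value = 294 ≠ 0.
Test x = -2: value = 18 ≠ 0.
Test x = 4: value = 648 ≠ 0.
Test x = -4: value = 0 ✓, so (x + 4) is a factor.
Synthetic division by (x + 4): bring down 1; 1(-4) + 14 = 10; 10(-4) + 65 = 25; 25(-4) + 100 = 0 → quotient x^2 + 10x + 25, remainder 0.
Solve the quadratic x^2 + 10x + 25 = 0: discriminant = 10^2 - 4(1)(25) = 100 - 100 = 0.
Discriminant = 0, so a double root: x = -10/2 = -5.
Collecting all roots found:

x = -5 (multiplicity 2), x = -4


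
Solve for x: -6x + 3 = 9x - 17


Starting with: -6x + 3 = 9x - 17
Move all x terms to left: (-6 - 9)x = -17 - 3
Simplify: -15x = -20
Divide both sides by -15: x = 4/3

x = 4/3


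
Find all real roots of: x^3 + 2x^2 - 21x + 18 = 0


Let p(x) = x^3 + 2x^2 - 21x + 18. By the rational root theorem (leading coefficient 1), any rational root is an integer divisor of 18: try ±1, ±2, ... in turn.
Test x = 1: value = 0 ✓, so (x - 1) is a factor.
Synthetic division by (x - 1): bring down 1; 1(1) + 2 = 3; 3(1) - 21 = -18; (-18)(1) + 18 = 0 → quotient x^2 + 3x - 18, remainder 0.
Solve the quadratic x^2 + 3x - 18 = 0: discriminant = 3^2 - 4(1)(-18) = 9 + 72 = 81.
sqrt(81) = 9, so x = (-3 ± 9)/2: x = 3 or x = -6.

x = -6, x = 1, x = 3


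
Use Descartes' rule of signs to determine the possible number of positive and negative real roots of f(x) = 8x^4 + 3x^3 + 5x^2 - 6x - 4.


Descartes' rule of signs:

For positive roots, count sign changes in f(x) = 8x^4 + 3x^3 + 5x^2 - 6x - 4:
Signs of coefficients: +, +, +, -, -
Number of sign changes: 1
Possible positive real roots: 1

For negative roots, examine f(-x) = 8x^4 - 3x^3 + 5x^2 + 6x - 4:
Signs of coefficients: +, -, +, +, -
Number of sign changes: 3
Possible negative real roots: 3, 1

Positive roots: 1; Negative roots: 3 or 1


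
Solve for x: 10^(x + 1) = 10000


Express both sides with the same base.
10000 = 10^4
Since the bases match, equate exponents: x + 1 = 4
So x = 4 - (1) = 3

x = 3


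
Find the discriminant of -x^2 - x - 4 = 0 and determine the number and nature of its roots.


For ax^2 + bx + c = 0, discriminant D = b^2 - 4ac
Here a = -1, b = -1, c = -4
D = (-1)^2 - 4(-1)(-4) = 1 - 16 = -15

D = -15 < 0
The equation has no real roots (2 complex conjugate roots).

Discriminant = -15, no real roots (2 complex conjugate roots)


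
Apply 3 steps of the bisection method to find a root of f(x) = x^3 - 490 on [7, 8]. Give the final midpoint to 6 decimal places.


f(x) = x^3 - 490
f(7) = -147 < 0
f(8) = 22 > 0

Step 1: midpoint = (7.000000 + 8.000000)/2 = 7.500000
  f(7.500000) = -68.125000
  f(mid) < 0, so root is in [7.500000, 8.000000]

Step 2: midpoint = (7.500000 + 8.000000)/2 = 7.750000
  f(7.750000) = -24.515625
  f(mid) < 0, so root is in [7.750000, 8.000000]

Step 3: midpoint = (7.750000 + 8.000000)/2 = 7.875000
  f(7.875000) = -1.626953
  f(mid) < 0, so root is in [7.875000, 8.000000]

midpoint = 7.875000


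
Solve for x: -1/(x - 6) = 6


Multiply both sides by (x - 6): -1 = 6(x - 6)
Distribute: -1 = 6x - 36
6x = -1 + 36 = 35
x = 35/6

x = 35/6


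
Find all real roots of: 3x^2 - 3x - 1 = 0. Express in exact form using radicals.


Using the quadratic formula: x = (-b ± sqrt(b^2 - 4ac)) / (2a)
Here a = 3, b = -3, c = -1
Discriminant = b^2 - 4ac = (-3)^2 - 4(3)(-1) = 9 + 12 = 21
Since discriminant = 21 > 0, there are two real roots.
x = (3 ± sqrt(21)) / 6
Numerically: x ≈ 1.2638 or x ≈ -0.2638

x = (3 + sqrt(21)) / 6 or x = (3 - sqrt(21)) / 6


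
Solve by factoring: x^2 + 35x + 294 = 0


We need two numbers that multiply to 294 and add to 35.
Those numbers are 14 and 21 (since 14 * 21 = 294 and 14 + 21 = 35).
So x^2 + 35x + 294 = (x + 14)(x + 21) = 0
Setting each factor to zero: x = -14 or x = -21

x = -21, x = -14


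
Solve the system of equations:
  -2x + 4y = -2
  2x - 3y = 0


Using Cramer's rule:
Determinant D = (-2)(-3) - (2)(4) = 6 - 8 = -2
Dx = (-2)(-3) - (0)(4) = 6 - 0 = 6
Dy = (-2)(0) - (2)(-2) = 0 + 4 = 4
x = Dx/D = 6/-2 = -3
y = Dy/D = 4/-2 = -2

x = -3, y = -2


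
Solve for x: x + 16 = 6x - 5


Starting with: x + 16 = 6x - 5
Move all x terms to left: (1 - 6)x = -5 - 16
Simplify: -5x = -21
Divide both sides by -5: x = 21/5

x = 21/5


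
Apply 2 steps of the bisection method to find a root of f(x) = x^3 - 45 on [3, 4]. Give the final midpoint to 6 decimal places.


f(x) = x^3 - 45
f(3) = -18 < 0
f(4) = 19 > 0

Step 1: midpoint = (3.000000 + 4.000000)/2 = 3.500000
  f(3.500000) = -2.125000
  f(mid) < 0, so root is in [3.500000, 4.000000]

Step 2: midpoint = (3.500000 + 4.000000)/2 = 3.750000
  f(3.750000) = 7.734375
  f(mid) > 0, so root is in [3.500000, 3.750000]

midpoint = 3.750000


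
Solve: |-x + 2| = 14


An absolute value equation |expr| = 14 gives two cases:
Case 1: -x + 2 = 14
  -x = 12, so x = -12
Case 2: -x + 2 = -14
  -x = -16, so x = 16

x = -12, x = 16


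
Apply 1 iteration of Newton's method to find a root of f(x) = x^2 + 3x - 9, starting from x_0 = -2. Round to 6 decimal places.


Newton's method: x_(n+1) = x_n - f(x_n)/f'(x_n)
f(x) = x^2 + 3x - 9
f'(x) = 2x + 3

Iteration 1:
  f(-2.000000) = -11.000000
  f'(-2.000000) = -1.000000
  x_1 = -2.000000 - (-11.000000)/(-1.000000) = -13.000000

x_1 = -13.000000


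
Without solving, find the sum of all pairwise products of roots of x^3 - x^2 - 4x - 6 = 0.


By Vieta's formulas for x^3 + bx^2 + cx + d = 0:
  r1 + r2 + r3 = -b/a = 1
  r1*r2 + r1*r3 + r2*r3 = c/a = -4
  r1*r2*r3 = -d/a = 6


Sum of pairwise products = -4


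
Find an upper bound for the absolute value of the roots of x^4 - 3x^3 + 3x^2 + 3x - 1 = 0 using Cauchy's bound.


Cauchy's bound: all roots r satisfy |r| <= 1 + max(|a_i/a_n|) for i = 0,...,n-1
where a_n is the leading coefficient.

Coefficients: [1, -3, 3, 3, -1]
Leading coefficient a_n = 1
Ratios |a_i/a_n|: 3, 3, 3, 1
Maximum ratio: 3
Cauchy's bound: |r| <= 1 + 3 = 4

Upper bound = 4


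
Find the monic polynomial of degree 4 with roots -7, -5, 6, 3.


A monic polynomial with roots -7, -5, 6, 3 is:
p(x) = (x + 7)(x + 5)(x - 6)(x - 3)
After multiplying by (x + 7): x + 7
After multiplying by (x + 5): x^2 + 12x + 35
After multiplying by (x - 6): x^3 + 6x^2 - 37x - 210
After multiplying by (x - 3): x^4 + 3x^3 - 55x^2 - 99x + 630

x^4 + 3x^3 - 55x^2 - 99x + 630


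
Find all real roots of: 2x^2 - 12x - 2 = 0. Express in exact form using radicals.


Using the quadratic formula: x = (-b ± sqrt(b^2 - 4ac)) / (2a)
Here a = 2, b = -12, c = -2
Discriminant = b^2 - 4ac = (-12)^2 - 4(2)(-2) = 144 + 16 = 160
Since discriminant = 160 > 0, there are two real roots.
x = (12 ± 4*sqrt(10)) / 4
Simplifying: x = 3 ± sqrt(10)
Numerically: x ≈ 6.1623 or x ≈ -0.1623

x = 3 + sqrt(10) or x = 3 - sqrt(10)


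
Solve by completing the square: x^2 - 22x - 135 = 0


Start: x^2 - 22x - 135 = 0
Move constant: x^2 - 22x = 135
Half of -22 is -11, squared is 121
Add 121 to both sides: x^2 - 22x + 121 = 256
(x - 11)^2 = 256
x - 11 = ±16
x = 11 + 16 = 27 or x = 11 - 16 = -5

x = -5, x = 27


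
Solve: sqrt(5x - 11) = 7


Square both sides: 5x - 11 = 7^2 = 49
5x = 49 + 11 = 60
x = 12
Check: sqrt(5*12 - 11) = sqrt(49) = 7 ✓

x = 12


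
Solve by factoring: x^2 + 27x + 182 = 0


We need two numbers that multiply to 182 and add to 27.
Those numbers are 13 and 14 (since 13 * 14 = 182 and 13 + 14 = 27).
So x^2 + 27x + 182 = (x + 13)(x + 14) = 0
Setting each factor to zero: x = -13 or x = -14

x = -14, x = -13


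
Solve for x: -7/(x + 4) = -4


Multiply both sides by (x + 4): -7 = -4(x + 4)
Distribute: -7 = -4x - 16
-4x = -7 + 16 = 9
x = -9/4

x = -9/4


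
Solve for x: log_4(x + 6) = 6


Convert to exponential form: x + 6 = 4^6 = 4096
x = 4096 - 6 = 4090
Check: log_4(4090 + 6) = log_4(4096) = log_4(4096) = 6 ✓

x = 4090


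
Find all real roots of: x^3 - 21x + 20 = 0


Let p(x) = x^3 - 21x + 20. By the rational root theorem (leading coefficient 1), any rational root is an integer divisor of 20: try ±1, ±2, ... in turn.
Test x = 1: value = 0 ✓, so (x - 1) is a factor.
Synthetic division by (x - 1): bring down 1; 1(1) + 0 = 1; 1(1) - 21 = -20; (-20)(1) + 20 = 0 → quotient x^2 + x - 20, remainder 0.
Solve the quadratic x^2 + x - 20 = 0: discriminant = 1^2 - 4(1)(-20) = 1 + 80 = 81.
sqrt(81) = 9, so x = (-1 ± 9)/2: x = 4 or x = -5.

x = -5, x = 1, x = 4


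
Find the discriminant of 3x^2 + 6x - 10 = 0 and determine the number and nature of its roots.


For ax^2 + bx + c = 0, discriminant D = b^2 - 4ac
Here a = 3, b = 6, c = -10
D = (6)^2 - 4(3)(-10) = 36 + 120 = 156

D = 156 > 0 but not a perfect square
The equation has 2 distinct real irrational roots.

Discriminant = 156, 2 distinct real irrational roots


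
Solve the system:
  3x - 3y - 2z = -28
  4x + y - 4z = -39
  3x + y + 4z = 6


Using Cramer's rule. Expand each determinant along the first row.
D  = 3*[1*4 - (-4)*1] - (-3)*[4*4 - (-4)*3] + (-2)*[4*1 - 1*3]
  = 3*(8) - (-3)*(28) + (-2)*(1) = 106
Dx = (-28)*[1*4 - (-4)*1] - (-3)*[(-39)*4 - (-4)*6] + (-2)*[(-39)*1 - 1*6]
  = (-28)*(8) - (-3)*(-132) + (-2)*(-45) = -530
Dy = 3*[(-39)*4 - (-4)*6] - (-28)*[4*4 - (-4)*3] + (-2)*[4*6 - (-39)*3]
  = 3*(-132) - (-28)*(28) + (-2)*(141) = 106
Dz = 3*[1*6 - (-39)*1] - (-3)*[4*6 - (-39)*3] + (-28)*[4*1 - 1*3]
  = 3*(45) - (-3)*(141) + (-28)*(1) = 530
x = Dx/D = -530/106 = -5, y = Dy/D = 106/106 = 1, z = Dz/D = 530/106 = 5
Check eq1: (3)(-5) + (-3)(1) + (-2)(5) = -28 = -28 ✓
Check eq2: (4)(-5) + (1)(1) + (-4)(5) = -39 = -39 ✓
Check eq3: (3)(-5) + (1)(1) + (4)(5) = 6 = 6 ✓

x = -5, y = 1, z = 5


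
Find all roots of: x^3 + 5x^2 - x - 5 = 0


Let p(x) = x^3 + 5x^2 - x - 5. By the rational root theorem (leading coefficient 1), any rational root is an integer divisor of 5: try ±1, ±2, ... in turn.
Test x = 1: value = 0 ✓, so (x - 1) is a factor.
Synthetic division by (x - 1): bring down 1; 1(1) + 5 = 6; 6(1) - 1 = 5; 5(1) - 5 = 0 → quotient x^2 + 6x + 5, remainder 0.
Solve the quadratic x^2 + 6x + 5 = 0: discriminant = 6^2 - 4(1)(5) = 36 - 20 = 16.
sqrt(16) = 4, so x = (-6 ± 4)/2: x = -1 or x = -5.
Collecting all roots found:

x = -5, x = -1, x = 1


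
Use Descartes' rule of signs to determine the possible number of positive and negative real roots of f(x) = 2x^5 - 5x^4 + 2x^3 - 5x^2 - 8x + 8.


Descartes' rule of signs:

For positive roots, count sign changes in f(x) = 2x^5 - 5x^4 + 2x^3 - 5x^2 - 8x + 8:
Signs of coefficients: +, -, +, -, -, +
Number of sign changes: 4
Possible positive real roots: 4, 2, 0

For negative roots, examine f(-x) = -2x^5 - 5x^4 - 2x^3 - 5x^2 + 8x + 8:
Signs of coefficients: -, -, -, -, +, +
Number of sign changes: 1
Possible negative real roots: 1

Positive roots: 4 or 2 or 0; Negative roots: 1


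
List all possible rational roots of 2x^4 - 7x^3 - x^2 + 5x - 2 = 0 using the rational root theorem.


Rational root theorem: possible roots are ±p/q where:
  p divides the constant term (-2): p ∈ {1, 2}
  q divides the leading coefficient (2): q ∈ {1, 2}

All possible rational roots: -2, -1, -1/2, 1/2, 1, 2

-2, -1, -1/2, 1/2, 1, 2


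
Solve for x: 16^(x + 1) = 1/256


Express both sides with the same base.
1/256 = 16^(-2)
Since the bases match, equate exponents: x + 1 = -2
So x = -2 - (1) = -3

x = -3


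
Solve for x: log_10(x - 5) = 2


Convert to exponential form: x - 5 = 10^2 = 100
x = 100 + 5 = 105
Check: log_10(105 - 5) = log_10(100) = log_10(100) = 2 ✓

x = 105


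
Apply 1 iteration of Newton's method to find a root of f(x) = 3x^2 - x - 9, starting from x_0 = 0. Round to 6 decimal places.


Newton's method: x_(n+1) = x_n - f(x_n)/f'(x_n)
f(x) = 3x^2 - x - 9
f'(x) = 6x - 1

Iteration 1:
  f(0.000000) = -9.000000
  f'(0.000000) = -1.000000
  x_1 = 0.000000 - (-9.000000)/(-1.000000) = -9.000000

x_1 = -9.000000


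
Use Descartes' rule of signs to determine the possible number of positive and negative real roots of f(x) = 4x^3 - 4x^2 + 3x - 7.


Descartes' rule of signs:

For positive roots, count sign changes in f(x) = 4x^3 - 4x^2 + 3x - 7:
Signs of coefficients: +, -, +, -
Number of sign changes: 3
Possible positive real roots: 3, 1

For negative roots, examine f(-x) = -4x^3 - 4x^2 - 3x - 7:
Signs of coefficients: -, -, -, -
Number of sign changes: 0
Possible negative real roots: 0

Positive roots: 3 or 1; Negative roots: 0


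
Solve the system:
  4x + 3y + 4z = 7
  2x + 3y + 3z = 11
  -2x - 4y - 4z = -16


Using Cramer's rule. Expand each determinant along the first row.
D  = 4*[3*(-4) - 3*(-4)] - 3*[2*(-4) - 3*(-2)] + 4*[2*(-4) - 3*(-2)]
  = 4*(0) - 3*(-2) + 4*(-2) = -2
Dx = 7*[3*(-4) - 3*(-4)] - 3*[11*(-4) - 3*(-16)] + 4*[11*(-4) - 3*(-16)]
  = 7*(0) - 3*(4) + 4*(4) = 4
Dy = 4*[11*(-4) - 3*(-16)] - 7*[2*(-4) - 3*(-2)] + 4*[2*(-16) - 11*(-2)]
  = 4*(4) - 7*(-2) + 4*(-10) = -10
Dz = 4*[3*(-16) - 11*(-4)] - 3*[2*(-16) - 11*(-2)] + 7*[2*(-4) - 3*(-2)]
  = 4*(-4) - 3*(-10) + 7*(-2) = 0
x = Dx/D = 4/-2 = -2, y = Dy/D = -10/-2 = 5, z = Dz/D = 0/-2 = 0
Check eq1: (4)(-2) + (3)(5) + (4)(0) = 7 = 7 ✓
Check eq2: (2)(-2) + (3)(5) + (3)(0) = 11 = 11 ✓
Check eq3: (-2)(-2) + (-4)(5) + (-4)(0) = -16 = -16 ✓

x = -2, y = 5, z = 0


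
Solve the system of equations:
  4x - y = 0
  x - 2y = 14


Using Cramer's rule:
Determinant D = (4)(-2) - (1)(-1) = -8 + 1 = -7
Dx = (0)(-2) - (14)(-1) = 0 + 14 = 14
Dy = (4)(14) - (1)(0) = 56 - 0 = 56
x = Dx/D = 14/-7 = -2
y = Dy/D = 56/-7 = -8

x = -2, y = -8


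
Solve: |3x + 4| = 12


An absolute value equation |expr| = 12 gives two cases:
Case 1: 3x + 4 = 12
  3x = 8, so x = 8/3
Case 2: 3x + 4 = -12
  3x = -16, so x = -16/3

x = -16/3, x = 8/3


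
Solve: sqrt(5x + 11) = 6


Square both sides: 5x + 11 = 6^2 = 36
5x = 36 - 11 = 25
x = 5
Check: sqrt(5*5 + 11) = sqrt(36) = 6 ✓

x = 5


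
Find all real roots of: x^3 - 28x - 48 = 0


Let p(x) = x^3 - 28x - 48. By the rational root theorem (leading coefficient 1), any rational root is an integer divisor of 48: try ±1, ±2, ... in turn.
Test x = 1: value = -75 ≠ 0.
Test x = -1: value = -21 ≠ 0.
Test x = 2: value = -96 ≠ 0.
Test x = -2: value = 0 ✓, so (x + 2) is a factor.
Synthetic division by (x + 2): bring down 1; 1(-2) + 0 = -2; (-2)(-2) - 28 = -24; (-24)(-2) - 48 = 0 → quotient x^2 - 2x - 24, remainder 0.
Solve the quadratic x^2 - 2x - 24 = 0: discriminant = (-2)^2 - 4(1)(-24) = 4 + 96 = 100.
sqrt(100) = 10, so x = (2 ± 10)/2: x = 6 or x = -4.

x = -4, x = -2, x = 6


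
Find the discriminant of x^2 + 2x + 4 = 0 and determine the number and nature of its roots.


For ax^2 + bx + c = 0, discriminant D = b^2 - 4ac
Here a = 1, b = 2, c = 4
D = (2)^2 - 4(1)(4) = 4 - 16 = -12

D = -12 < 0
The equation has no real roots (2 complex conjugate roots).

Discriminant = -12, no real roots (2 complex conjugate roots)


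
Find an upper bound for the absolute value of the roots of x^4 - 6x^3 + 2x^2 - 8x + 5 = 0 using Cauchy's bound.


Cauchy's bound: all roots r satisfy |r| <= 1 + max(|a_i/a_n|) for i = 0,...,n-1
where a_n is the leading coefficient.

Coefficients: [1, -6, 2, -8, 5]
Leading coefficient a_n = 1
Ratios |a_i/a_n|: 6, 2, 8, 5
Maximum ratio: 8
Cauchy's bound: |r| <= 1 + 8 = 9

Upper bound = 9


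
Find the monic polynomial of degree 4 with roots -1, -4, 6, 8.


A monic polynomial with roots -1, -4, 6, 8 is:
p(x) = (x + 1)(x + 4)(x - 6)(x - 8)
After multiplying by (x + 1): x + 1
After multiplying by (x + 4): x^2 + 5x + 4
After multiplying by (x - 6): x^3 - x^2 - 26x - 24
After multiplying by (x - 8): x^4 - 9x^3 - 18x^2 + 184x + 192

x^4 - 9x^3 - 18x^2 + 184x + 192


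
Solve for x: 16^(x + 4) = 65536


Express both sides with the same base.
65536 = 16^4
Since the bases match, equate exponents: x + 4 = 4
So x = 4 - (4) = 0

x = 0


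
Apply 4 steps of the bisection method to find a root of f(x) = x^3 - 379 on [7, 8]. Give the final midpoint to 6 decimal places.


f(x) = x^3 - 379
f(7) = -36 < 0
f(8) = 133 > 0

Step 1: midpoint = (7.000000 + 8.000000)/2 = 7.500000
  f(7.500000) = 42.875000
  f(mid) > 0, so root is in [7.000000, 7.500000]

Step 2: midpoint = (7.000000 + 7.500000)/2 = 7.250000
  f(7.250000) = 2.078125
  f(mid) > 0, so root is in [7.000000, 7.250000]

Step 3: midpoint = (7.000000 + 7.250000)/2 = 7.125000
  f(7.125000) = -17.294922
  f(mid) < 0, so root is in [7.125000, 7.250000]

Step 4: midpoint = (7.125000 + 7.250000)/2 = 7.187500
  f(7.187500) = -7.692627
  f(mid) < 0, so root is in [7.187500, 7.250000]

midpoint = 7.187500


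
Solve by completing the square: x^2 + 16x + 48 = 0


Start: x^2 + 16x + 48 = 0
Move constant: x^2 + 16x = -48
Half of 16 is 8, squared is 64
Add 64 to both sides: x^2 + 16x + 64 = 16
(x + 8)^2 = 16
x + 8 = ±4
x = -8 + 4 = -4 or x = -8 - 4 = -12

x = -12, x = -4


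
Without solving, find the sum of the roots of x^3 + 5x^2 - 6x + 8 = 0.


By Vieta's formulas for x^3 + bx^2 + cx + d = 0:
  r1 + r2 + r3 = -b/a = -5
  r1*r2 + r1*r3 + r2*r3 = c/a = -6
  r1*r2*r3 = -d/a = -8


Sum = -5


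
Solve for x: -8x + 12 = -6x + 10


Starting with: -8x + 12 = -6x + 10
Move all x terms to left: (-8 + 6)x = 10 - 12
Simplify: -2x = -2
Divide both sides by -2: x = 1

x = 1


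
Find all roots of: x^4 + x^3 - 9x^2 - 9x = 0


The constant term is 0, so x = 0 is a root. Factor out x:
  x^3 + x^2 - 9x - 9 = 0
Let p(x) = x^3 + x^2 - 9x - 9. By the rational root theorem (leading coefficient 1), any rational root is an integer divisor of 9: try ±1, ±2, ... in turn.
Test x = 1: value = -16 ≠ 0.
Test x = -1: value = 0 ✓, so (x + 1) is a factor.
Synthetic division by (x + 1): bring down 1; 1(-1) + 1 = 0; 0(-1) - 9 = -9; (-9)(-1) - 9 = 0 → quotient x^2 - 9, remainder 0.
Solve the quadratic x^2 - 9 = 0: discriminant = 0^2 - 4(1)(-9) = 0 + 36 = 36.
sqrt(36) = 6, so x = (0 ± 6)/2: x = 3 or x = -3.
Collecting all roots found:

x = -3, x = -1, x = 0, x = 3


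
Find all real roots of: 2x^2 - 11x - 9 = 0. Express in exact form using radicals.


Using the quadratic formula: x = (-b ± sqrt(b^2 - 4ac)) / (2a)
Here a = 2, b = -11, c = -9
Discriminant = b^2 - 4ac = (-11)^2 - 4(2)(-9) = 121 + 72 = 193
Since discriminant = 193 > 0, there are two real roots.
x = (11 ± sqrt(193)) / 4
Numerically: x ≈ 6.2231 or x ≈ -0.7231

x = (11 + sqrt(193)) / 4 or x = (11 - sqrt(193)) / 4


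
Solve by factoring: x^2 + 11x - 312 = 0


We need two numbers that multiply to -312 and add to 11.
Those numbers are 24 and -13 (since 24 * (-13) = -312 and 24 + (-13) = 11).
So x^2 + 11x - 312 = (x + 24)(x - 13) = 0
Setting each factor to zero: x = -24 or x = 13

x = -24, x = 13


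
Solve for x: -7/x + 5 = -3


Subtract 5 from both sides: -7/x = -8
Multiply both sides by x: -7 = -8 * x
Divide by -8: x = 7/8

x = 7/8


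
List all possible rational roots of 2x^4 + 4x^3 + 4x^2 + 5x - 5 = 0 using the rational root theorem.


Rational root theorem: possible roots are ±p/q where:
  p divides the constant term (-5): p ∈ {1, 5}
  q divides the leading coefficient (2): q ∈ {1, 2}

All possible rational roots: -5, -5/2, -1, -1/2, 1/2, 1, 5/2, 5

-5, -5/2, -1, -1/2, 1/2, 1, 5/2, 5


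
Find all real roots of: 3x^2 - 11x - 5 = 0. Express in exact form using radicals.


Using the quadratic formula: x = (-b ± sqrt(b^2 - 4ac)) / (2a)
Here a = 3, b = -11, c = -5
Discriminant = b^2 - 4ac = (-11)^2 - 4(3)(-5) = 121 + 60 = 181
Since discriminant = 181 > 0, there are two real roots.
x = (11 ± sqrt(181)) / 6
Numerically: x ≈ 4.0756 or x ≈ -0.4089

x = (11 + sqrt(181)) / 6 or x = (11 - sqrt(181)) / 6


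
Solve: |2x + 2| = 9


An absolute value equation |expr| = 9 gives two cases:
Case 1: 2x + 2 = 9
  2x = 7, so x = 7/2
Case 2: 2x + 2 = -9
  2x = -11, so x = -11/2

x = -11/2, x = 7/2


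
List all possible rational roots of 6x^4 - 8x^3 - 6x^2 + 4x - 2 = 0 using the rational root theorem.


Rational root theorem: possible roots are ±p/q where:
  p divides the constant term (-2): p ∈ {1, 2}
  q divides the leading coefficient (6): q ∈ {1, 2, 3, 6}

All possible rational roots: -2, -1, -2/3, -1/2, -1/3, -1/6, 1/6, 1/3, 1/2, 2/3, 1, 2

-2, -1, -2/3, -1/2, -1/3, -1/6, 1/6, 1/3, 1/2, 2/3, 1, 2


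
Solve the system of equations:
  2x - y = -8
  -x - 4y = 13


Using Cramer's rule:
Determinant D = (2)(-4) - (-1)(-1) = -8 - 1 = -9
Dx = (-8)(-4) - (13)(-1) = 32 + 13 = 45
Dy = (2)(13) - (-1)(-8) = 26 - 8 = 18
x = Dx/D = 45/-9 = -5
y = Dy/D = 18/-9 = -2

x = -5, y = -2


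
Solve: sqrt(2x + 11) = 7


Square both sides: 2x + 11 = 7^2 = 49
2x = 49 - 11 = 38
x = 19
Check: sqrt(2*19 + 11) = sqrt(49) = 7 ✓

x = 19


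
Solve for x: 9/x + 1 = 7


Subtract 1 from both sides: 9/x = 6
Multiply both sides by x: 9 = 6 * x
Divide by 6: x = 3/2

x = 3/2


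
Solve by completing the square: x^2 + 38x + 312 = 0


Start: x^2 + 38x + 312 = 0
Move constant: x^2 + 38x = -312
Half of 38 is 19, squared is 361
Add 361 to both sides: x^2 + 38x + 361 = 49
(x + 19)^2 = 49
x + 19 = ±7
x = -19 + 7 = -12 or x = -19 - 7 = -26

x = -26, x = -12


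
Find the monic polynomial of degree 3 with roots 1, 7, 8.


A monic polynomial with roots 1, 7, 8 is:
p(x) = (x - 1)(x - 7)(x - 8)
After multiplying by (x - 1): x - 1
After multiplying by (x - 7): x^2 - 8x + 7
After multiplying by (x - 8): x^3 - 16x^2 + 71x - 56

x^3 - 16x^2 + 71x - 56


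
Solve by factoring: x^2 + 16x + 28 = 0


We need two numbers that multiply to 28 and add to 16.
Those numbers are 2 and 14 (since 2 * 14 = 28 and 2 + 14 = 16).
So x^2 + 16x + 28 = (x + 2)(x + 14) = 0
Setting each factor to zero: x = -2 or x = -14

x = -14, x = -2


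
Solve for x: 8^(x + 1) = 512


Express both sides with the same base.
512 = 8^3
Since the bases match, equate exponents: x + 1 = 3
So x = 3 - (1) = 2

x = 2


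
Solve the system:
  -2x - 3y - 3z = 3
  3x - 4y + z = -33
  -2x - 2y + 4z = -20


Using Cramer's rule. Expand each determinant along the first row.
D  = (-2)*[(-4)*4 - 1*(-2)] - (-3)*[3*4 - 1*(-2)] + (-3)*[3*(-2) - (-4)*(-2)]
  = (-2)*(-14) - (-3)*(14) + (-3)*(-14) = 112
Dx = 3*[(-4)*4 - 1*(-2)] - (-3)*[(-33)*4 - 1*(-20)] + (-3)*[(-33)*(-2) - (-4)*(-20)]
  = 3*(-14) - (-3)*(-112) + (-3)*(-14) = -336
Dy = (-2)*[(-33)*4 - 1*(-20)] - 3*[3*4 - 1*(-2)] + (-3)*[3*(-20) - (-33)*(-2)]
  = (-2)*(-112) - 3*(14) + (-3)*(-126) = 560
Dz = (-2)*[(-4)*(-20) - (-33)*(-2)] - (-3)*[3*(-20) - (-33)*(-2)] + 3*[3*(-2) - (-4)*(-2)]
  = (-2)*(14) - (-3)*(-126) + 3*(-14) = -448
x = Dx/D = -336/112 = -3, y = Dy/D = 560/112 = 5, z = Dz/D = -448/112 = -4
Check eq1: (-2)(-3) + (-3)(5) + (-3)(-4) = 3 = 3 ✓
Check eq2: (3)(-3) + (-4)(5) + (1)(-4) = -33 = -33 ✓
Check eq3: (-2)(-3) + (-2)(5) + (4)(-4) = -20 = -20 ✓

x = -3, y = 5, z = -4


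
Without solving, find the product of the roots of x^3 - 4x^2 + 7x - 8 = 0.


By Vieta's formulas for x^3 + bx^2 + cx + d = 0:
  r1 + r2 + r3 = -b/a = 4
  r1*r2 + r1*r3 + r2*r3 = c/a = 7
  r1*r2*r3 = -d/a = 8


Product = 8


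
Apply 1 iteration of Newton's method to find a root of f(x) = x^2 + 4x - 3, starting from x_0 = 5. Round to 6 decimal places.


Newton's method: x_(n+1) = x_n - f(x_n)/f'(x_n)
f(x) = x^2 + 4x - 3
f'(x) = 2x + 4

Iteration 1:
  f(5.000000) = 42.000000
  f'(5.000000) = 14.000000
  x_1 = 5.000000 - (42.000000)/(14.000000) = 2.000000

x_1 = 2.000000


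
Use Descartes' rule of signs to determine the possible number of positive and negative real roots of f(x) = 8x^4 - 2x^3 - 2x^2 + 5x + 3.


Descartes' rule of signs:

For positive roots, count sign changes in f(x) = 8x^4 - 2x^3 - 2x^2 + 5x + 3:
Signs of coefficients: +, -, -, +, +
Number of sign changes: 2
Possible positive real roots: 2, 0

For negative roots, examine f(-x) = 8x^4 + 2x^3 - 2x^2 - 5x + 3:
Signs of coefficients: +, +, -, -, +
Number of sign changes: 2
Possible negative real roots: 2, 0

Positive roots: 2 or 0; Negative roots: 2 or 0


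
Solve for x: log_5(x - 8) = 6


Convert to exponential form: x - 8 = 5^6 = 15625
x = 15625 + 8 = 15633
Check: log_5(15633 - 8) = log_5(15625) = log_5(15625) = 6 ✓

x = 15633


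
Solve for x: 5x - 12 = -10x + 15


Starting with: 5x - 12 = -10x + 15
Move all x terms to left: (5 + 10)x = 15 + 12
Simplify: 15x = 27
Divide both sides by 15: x = 9/5

x = 9/5


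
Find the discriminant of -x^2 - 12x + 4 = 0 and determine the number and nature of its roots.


For ax^2 + bx + c = 0, discriminant D = b^2 - 4ac
Here a = -1, b = -12, c = 4
D = (-12)^2 - 4(-1)(4) = 144 + 16 = 160

D = 160 > 0 but not a perfect square
The equation has 2 distinct real irrational roots.

Discriminant = 160, 2 distinct real irrational roots


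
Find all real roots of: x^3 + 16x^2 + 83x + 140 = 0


Let p(x) = x^3 + 16x^2 + 83x + 140. By the rational root theorem (leading coefficient 1), any rational root is an integer divisor of 140: try ±1, ±2, ... in turn.
Test x = 1: value = 240 ≠ 0.
Test x = -1: value = 72 ≠ 0.
Test x = 2: value = 378 ≠ 0.
Test x = -2: value = 30 ≠ 0.
Test x = 4: value = 792 ≠ 0.
Test x = -4: value = 0 ✓, so (x + 4) is a factor.
Synthetic division by (x + 4): bring down 1; 1(-4) + 16 = 12; 12(-4) + 83 = 35; 35(-4) + 140 = 0 → quotient x^2 + 12x + 35, remainder 0.
Solve the quadratic x^2 + 12x + 35 = 0: discriminant = 12^2 - 4(1)(35) = 144 - 140 = 4.
sqrt(4) = 2, so x = (-12 ± 2)/2: x = -5 or x = -7.

x = -7, x = -5, x = -4


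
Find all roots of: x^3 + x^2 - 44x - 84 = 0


Let p(x) = x^3 + x^2 - 44x - 84. By the rational root theorem (leading coefficient 1), any rational root is an integer divisor of 84: try ±1, ±2, ... in turn.
Test x = 1: value = -126 ≠ 0.
Test x = -1: value = -40 ≠ 0.
Test x = 2: value = -160 ≠ 0.
Test x = -2: value = 0 ✓, so (x + 2) is a factor.
Synthetic division by (x + 2): bring down 1; 1(-2) + 1 = -1; (-1)(-2) - 44 = -42; (-42)(-2) - 84 = 0 → quotient x^2 - x - 42, remainder 0.
Solve the quadratic x^2 - x - 42 = 0: discriminant = (-1)^2 - 4(1)(-42) = 1 + 168 = 169.
sqrt(169) = 13, so x = (1 ± 13)/2: x = 7 or x = -6.
Collecting all roots found:

x = -6, x = -2, x = 7


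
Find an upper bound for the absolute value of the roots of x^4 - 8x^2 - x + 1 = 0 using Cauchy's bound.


Cauchy's bound: all roots r satisfy |r| <= 1 + max(|a_i/a_n|) for i = 0,...,n-1
where a_n is the leading coefficient.

Coefficients: [1, 0, -8, -1, 1]
Leading coefficient a_n = 1
Ratios |a_i/a_n|: 0, 8, 1, 1
Maximum ratio: 8
Cauchy's bound: |r| <= 1 + 8 = 9

Upper bound = 9


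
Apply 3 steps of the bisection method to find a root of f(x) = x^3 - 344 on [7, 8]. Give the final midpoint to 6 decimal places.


f(x) = x^3 - 344
f(7) = -1 < 0
f(8) = 168 > 0

Step 1: midpoint = (7.000000 + 8.000000)/2 = 7.500000
  f(7.500000) = 77.875000
  f(mid) > 0, so root is in [7.000000, 7.500000]

Step 2: midpoint = (7.000000 + 7.500000)/2 = 7.250000
  f(7.250000) = 37.078125
  f(mid) > 0, so root is in [7.000000, 7.250000]

Step 3: midpoint = (7.000000 + 7.250000)/2 = 7.125000
  f(7.125000) = 17.705078
  f(mid) > 0, so root is in [7.000000, 7.125000]

midpoint = 7.125000


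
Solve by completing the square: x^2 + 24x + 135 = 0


Start: x^2 + 24x + 135 = 0
Move constant: x^2 + 24x = -135
Half of 24 is 12, squared is 144
Add 144 to both sides: x^2 + 24x + 144 = 9
(x + 12)^2 = 9
x + 12 = ±3
x = -12 + 3 = -9 or x = -12 - 3 = -15

x = -15, x = -9


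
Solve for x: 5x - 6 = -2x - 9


Starting with: 5x - 6 = -2x - 9
Move all x terms to left: (5 + 2)x = -9 + 6
Simplify: 7x = -3
Divide both sides by 7: x = -3/7

x = -3/7


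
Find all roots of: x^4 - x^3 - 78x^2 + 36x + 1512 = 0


Let p(x) = x^4 - x^3 - 78x^2 + 36x + 1512. By the rational root theorem (leading coefficient 1), any rational root is an integer divisor of 1512: try ±1, ±2, ... in turn.
Test x = 1: value = 1470 ≠ 0.
Test x = -1: value = 1400 ≠ 0.
Test x = 2: value = 1280 ≠ 0.
Test x = -2: value = 1152 ≠ 0.
Test x = 3: value = 972 ≠ 0.
Test x = -3: value = 810 ≠ 0.
Test x = 4: value = 600 ≠ 0.
Test x = -4: value = 440 ≠ 0.
Test x = 6: value = 0 ✓, so (x - 6) is a factor.
Synthetic division by (x - 6): bring down 1; 1(6) - 1 = 5; 5(6) - 78 = -48; (-48)(6) + 36 = -252; (-252)(6) + 1512 = 0 → quotient x^3 + 5x^2 - 48x - 252, remainder 0.
Continue with the quotient x^3 + 5x^2 - 48x - 252 (candidates must divide 252; re-test x = 6 first in case it repeats).
Test x = 6: value = -144 ≠ 0.
Test x = -6: value = 0 ✓, so (x + 6) is a factor.
Synthetic division by (x + 6): bring down 1; 1(-6) + 5 = -1; (-1)(-6) - 48 = -42; (-42)(-6) - 252 = 0 → quotient x^2 - x - 42, remainder 0.
Solve the quadratic x^2 - x - 42 = 0: discriminant = (-1)^2 - 4(1)(-42) = 1 + 168 = 169.
sqrt(169) = 13, so x = (1 ± 13)/2: x = 7 or x = -6.
Collecting all roots found:

x = -6 (multiplicity 2), x = 6, x = 7


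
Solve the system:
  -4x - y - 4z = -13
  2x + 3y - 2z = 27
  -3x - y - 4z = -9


Using Cramer's rule. Expand each determinant along the first row.
D  = (-4)*[3*(-4) - (-2)*(-1)] - (-1)*[2*(-4) - (-2)*(-3)] + (-4)*[2*(-1) - 3*(-3)]
  = (-4)*(-14) - (-1)*(-14) + (-4)*(7) = 14
Dx = (-13)*[3*(-4) - (-2)*(-1)] - (-1)*[27*(-4) - (-2)*(-9)] + (-4)*[27*(-1) - 3*(-9)]
  = (-13)*(-14) - (-1)*(-126) + (-4)*(0) = 56
Dy = (-4)*[27*(-4) - (-2)*(-9)] - (-13)*[2*(-4) - (-2)*(-3)] + (-4)*[2*(-9) - 27*(-3)]
  = (-4)*(-126) - (-13)*(-14) + (-4)*(63) = 70
Dz = (-4)*[3*(-9) - 27*(-1)] - (-1)*[2*(-9) - 27*(-3)] + (-13)*[2*(-1) - 3*(-3)]
  = (-4)*(0) - (-1)*(63) + (-13)*(7) = -28
x = Dx/D = 56/14 = 4, y = Dy/D = 70/14 = 5, z = Dz/D = -28/14 = -2
Check eq1: (-4)(4) + (-1)(5) + (-4)(-2) = -13 = -13 ✓
Check eq2: (2)(4) + (3)(5) + (-2)(-2) = 27 = 27 ✓
Check eq3: (-3)(4) + (-1)(5) + (-4)(-2) = -9 = -9 ✓

x = 4, y = 5, z = -2


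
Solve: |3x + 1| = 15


An absolute value equation |expr| = 15 gives two cases:
Case 1: 3x + 1 = 15
  3x = 14, so x = 14/3
Case 2: 3x + 1 = -15
  3x = -16, so x = -16/3

x = -16/3, x = 14/3


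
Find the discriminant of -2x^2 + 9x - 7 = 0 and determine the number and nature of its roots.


For ax^2 + bx + c = 0, discriminant D = b^2 - 4ac
Here a = -2, b = 9, c = -7
D = (9)^2 - 4(-2)(-7) = 81 - 56 = 25

D = 25 > 0 and is a perfect square (sqrt = 5)
The equation has 2 distinct real rational roots.

Discriminant = 25, 2 distinct real rational roots


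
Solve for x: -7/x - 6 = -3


Subtract -6 from both sides: -7/x = 3
Multiply both sides by x: -7 = 3 * x
Divide by 3: x = -7/3

x = -7/3


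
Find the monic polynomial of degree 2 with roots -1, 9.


A monic polynomial with roots -1, 9 is:
p(x) = (x + 1)(x - 9)
After multiplying by (x + 1): x + 1
After multiplying by (x - 9): x^2 - 8x - 9

x^2 - 8x - 9


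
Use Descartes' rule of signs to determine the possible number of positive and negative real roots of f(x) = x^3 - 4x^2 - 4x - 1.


Descartes' rule of signs:

For positive roots, count sign changes in f(x) = x^3 - 4x^2 - 4x - 1:
Signs of coefficients: +, -, -, -
Number of sign changes: 1
Possible positive real roots: 1

For negative roots, examine f(-x) = -x^3 - 4x^2 + 4x - 1:
Signs of coefficients: -, -, +, -
Number of sign changes: 2
Possible negative real roots: 2, 0

Positive roots: 1; Negative roots: 2 or 0


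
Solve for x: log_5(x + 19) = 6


Convert to exponential form: x + 19 = 5^6 = 15625
x = 15625 - 19 = 15606
Check: log_5(15606 + 19) = log_5(15625) = log_5(15625) = 6 ✓

x = 15606


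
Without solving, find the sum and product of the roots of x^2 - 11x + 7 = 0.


By Vieta's formulas for ax^2 + bx + c = 0:
  Sum of roots = -b/a
  Product of roots = c/a

Here a = 1, b = -11, c = 7
Sum = -(-11)/1 = 11
Product = 7/1 = 7

Sum = 11, Product = 7


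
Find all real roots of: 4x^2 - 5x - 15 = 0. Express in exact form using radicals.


Using the quadratic formula: x = (-b ± sqrt(b^2 - 4ac)) / (2a)
Here a = 4, b = -5, c = -15
Discriminant = b^2 - 4ac = (-5)^2 - 4(4)(-15) = 25 + 240 = 265
Since discriminant = 265 > 0, there are two real roots.
x = (5 ± sqrt(265)) / 8
Numerically: x ≈ 2.6599 or x ≈ -1.4099

x = (5 + sqrt(265)) / 8 or x = (5 - sqrt(265)) / 8


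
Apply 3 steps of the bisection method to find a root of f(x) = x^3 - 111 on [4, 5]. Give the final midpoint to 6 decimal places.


f(x) = x^3 - 111
f(4) = -47 < 0
f(5) = 14 > 0

Step 1: midpoint = (4.000000 + 5.000000)/2 = 4.500000
  f(4.500000) = -19.875000
  f(mid) < 0, so root is in [4.500000, 5.000000]

Step 2: midpoint = (4.500000 + 5.000000)/2 = 4.750000
  f(4.750000) = -3.828125
  f(mid) < 0, so root is in [4.750000, 5.000000]

Step 3: midpoint = (4.750000 + 5.000000)/2 = 4.875000
  f(4.875000) = 4.857422
  f(mid) > 0, so root is in [4.750000, 4.875000]

midpoint = 4.875000


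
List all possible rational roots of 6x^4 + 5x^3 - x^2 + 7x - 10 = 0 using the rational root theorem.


Rational root theorem: possible roots are ±p/q where:
  p divides the constant term (-10): p ∈ {1, 2, 5, 10}
  q divides the leading coefficient (6): q ∈ {1, 2, 3, 6}

All possible rational roots: -10, -5, -10/3, -5/2, -2, -5/3, -1, -5/6, -2/3, -1/2, -1/3, -1/6, 1/6, 1/3, 1/2, 2/3, 5/6, 1, 5/3, 2, 5/2, 10/3, 5, 10

-10, -5, -10/3, -5/2, -2, -5/3, -1, -5/6, -2/3, -1/2, -1/3, -1/6, 1/6, 1/3, 1/2, 2/3, 5/6, 1, 5/3, 2, 5/2, 10/3, 5, 10


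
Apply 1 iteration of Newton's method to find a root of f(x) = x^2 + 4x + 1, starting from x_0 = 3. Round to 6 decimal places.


Newton's method: x_(n+1) = x_n - f(x_n)/f'(x_n)
f(x) = x^2 + 4x + 1
f'(x) = 2x + 4

Iteration 1:
  f(3.000000) = 22.000000
  f'(3.000000) = 10.000000
  x_1 = 3.000000 - (22.000000)/(10.000000) = 0.800000

x_1 = 0.800000


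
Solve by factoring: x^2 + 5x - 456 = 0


We need two numbers that multiply to -456 and add to 5.
Those numbers are -19 and 24 (since (-19) * 24 = -456 and (-19) + 24 = 5).
So x^2 + 5x - 456 = (x - 19)(x + 24) = 0
Setting each factor to zero: x = 19 or x = -24

x = -24, x = 19


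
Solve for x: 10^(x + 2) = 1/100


Express both sides with the same base.
1/100 = 10^(-2)
Since the bases match, equate exponents: x + 2 = -2
So x = -2 - (2) = -4

x = -4


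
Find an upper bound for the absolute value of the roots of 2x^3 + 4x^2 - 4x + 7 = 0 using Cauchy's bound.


Cauchy's bound: all roots r satisfy |r| <= 1 + max(|a_i/a_n|) for i = 0,...,n-1
where a_n is the leading coefficient.

Coefficients: [2, 4, -4, 7]
Leading coefficient a_n = 2
Ratios |a_i/a_n|: 2, 2, 7/2
Maximum ratio: 7/2
Cauchy's bound: |r| <= 1 + 7/2 = 9/2

Upper bound = 9/2


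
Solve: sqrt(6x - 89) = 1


Square both sides: 6x - 89 = 1^2 = 1
6x = 1 + 89 = 90
x = 15
Check: sqrt(6*15 - 89) = sqrt(1) = 1 ✓

x = 15


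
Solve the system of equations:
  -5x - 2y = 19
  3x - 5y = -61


Using Cramer's rule:
Determinant D = (-5)(-5) - (3)(-2) = 25 + 6 = 31
Dx = (19)(-5) - (-61)(-2) = -95 - 122 = -217
Dy = (-5)(-61) - (3)(19) = 305 - 57 = 248
x = Dx/D = -217/31 = -7
y = Dy/D = 248/31 = 8

x = -7, y = 8


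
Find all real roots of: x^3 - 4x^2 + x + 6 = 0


Let p(x) = x^3 - 4x^2 + x + 6. By the rational root theorem (leading coefficient 1), any rational root is an integer divisor of 6: try ±1, ±2, ... in turn.
Test x = 1: value = 4 ≠ 0.
Test x = -1: value = 0 ✓, so (x + 1) is a factor.
Synthetic division by (x + 1): bring down 1; 1(-1) - 4 = -5; (-5)(-1) + 1 = 6; 6(-1) + 6 = 0 → quotient x^2 - 5x + 6, remainder 0.
Solve the quadratic x^2 - 5x + 6 = 0: discriminant = (-5)^2 - 4(1)(6) = 25 - 24 = 1.
sqrt(1) = 1, so x = (5 ± 1)/2: x = 3 or x = 2.

x = -1, x = 2, x = 3


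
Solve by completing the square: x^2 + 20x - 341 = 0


Start: x^2 + 20x - 341 = 0
Move constant: x^2 + 20x = 341
Half of 20 is 10, squared is 100
Add 100 to both sides: x^2 + 20x + 100 = 441
(x + 10)^2 = 441
x + 10 = ±21
x = -10 + 21 = 11 or x = -10 - 21 = -31

x = -31, x = 11


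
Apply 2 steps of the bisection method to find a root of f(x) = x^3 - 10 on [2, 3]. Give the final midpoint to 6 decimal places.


f(x) = x^3 - 10
f(2) = -2 < 0
f(3) = 17 > 0

Step 1: midpoint = (2.000000 + 3.000000)/2 = 2.500000
  f(2.500000) = 5.625000
  f(mid) > 0, so root is in [2.000000, 2.500000]

Step 2: midpoint = (2.000000 + 2.500000)/2 = 2.250000
  f(2.250000) = 1.390625
  f(mid) > 0, so root is in [2.000000, 2.250000]

midpoint = 2.250000


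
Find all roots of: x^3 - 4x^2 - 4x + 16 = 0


Let p(x) = x^3 - 4x^2 - 4x + 16. By the rational root theorem (leading coefficient 1), any rational root is an integer divisor of 16: try ±1, ±2, ... in turn.
Test x = 1: value = 9 ≠ 0.
Test x = -1: value = 15 ≠ 0.
Test x = 2: value = 0 ✓, so (x - 2) is a factor.
Synthetic division by (x - 2): bring down 1; 1(2) - 4 = -2; (-2)(2) - 4 = -8; (-8)(2) + 16 = 0 → quotient x^2 - 2x - 8, remainder 0.
Solve the quadratic x^2 - 2x - 8 = 0: discriminant = (-2)^2 - 4(1)(-8) = 4 + 32 = 36.
sqrt(36) = 6, so x = (2 ± 6)/2: x = 4 or x = -2.
Collecting all roots found:

x = -2, x = 2, x = 4


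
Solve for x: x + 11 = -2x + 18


Starting with: x + 11 = -2x + 18
Move all x terms to left: (1 + 2)x = 18 - 11
Simplify: 3x = 7
Divide both sides by 3: x = 7/3

x = 7/3


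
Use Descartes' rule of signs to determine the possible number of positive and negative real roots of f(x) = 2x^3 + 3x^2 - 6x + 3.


Descartes' rule of signs:

For positive roots, count sign changes in f(x) = 2x^3 + 3x^2 - 6x + 3:
Signs of coefficients: +, +, -, +
Number of sign changes: 2
Possible positive real roots: 2, 0

For negative roots, examine f(-x) = -2x^3 + 3x^2 + 6x + 3:
Signs of coefficients: -, +, +, +
Number of sign changes: 1
Possible negative real roots: 1

Positive roots: 2 or 0; Negative roots: 1
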